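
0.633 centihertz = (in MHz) 6.33e-09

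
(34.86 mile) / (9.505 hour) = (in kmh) 5.902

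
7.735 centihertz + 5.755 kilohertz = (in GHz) 5.755e-06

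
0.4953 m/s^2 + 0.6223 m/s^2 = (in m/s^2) 1.118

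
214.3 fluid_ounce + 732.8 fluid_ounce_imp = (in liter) 27.16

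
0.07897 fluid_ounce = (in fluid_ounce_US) 0.07897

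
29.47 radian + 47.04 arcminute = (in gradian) 1877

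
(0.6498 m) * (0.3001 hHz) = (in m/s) 19.5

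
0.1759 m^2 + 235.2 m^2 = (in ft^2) 2534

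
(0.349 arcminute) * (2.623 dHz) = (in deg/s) 0.001526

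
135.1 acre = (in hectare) 54.67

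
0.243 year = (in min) 1.277e+05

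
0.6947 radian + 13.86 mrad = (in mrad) 708.6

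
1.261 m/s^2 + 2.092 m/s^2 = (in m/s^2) 3.353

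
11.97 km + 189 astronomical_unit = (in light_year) 0.002989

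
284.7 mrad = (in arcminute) 978.7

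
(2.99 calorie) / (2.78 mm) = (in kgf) 458.9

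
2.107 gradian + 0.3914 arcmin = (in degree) 1.903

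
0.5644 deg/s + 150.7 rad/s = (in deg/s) 8635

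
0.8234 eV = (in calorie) 3.153e-20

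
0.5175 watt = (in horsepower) 0.000694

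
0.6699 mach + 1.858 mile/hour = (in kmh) 824.2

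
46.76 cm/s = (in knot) 0.9089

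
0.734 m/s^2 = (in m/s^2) 0.734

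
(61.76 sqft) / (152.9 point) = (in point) 3.015e+05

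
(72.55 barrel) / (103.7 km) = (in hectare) 1.112e-08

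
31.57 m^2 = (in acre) 0.007801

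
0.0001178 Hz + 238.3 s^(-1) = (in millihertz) 2.383e+05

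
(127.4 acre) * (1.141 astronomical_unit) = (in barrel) 5.535e+17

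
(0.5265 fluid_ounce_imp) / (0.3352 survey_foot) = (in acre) 3.618e-08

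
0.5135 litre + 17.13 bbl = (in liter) 2724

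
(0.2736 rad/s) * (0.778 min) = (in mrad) 1.277e+04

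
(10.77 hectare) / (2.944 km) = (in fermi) 3.658e+16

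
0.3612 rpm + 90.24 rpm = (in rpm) 90.6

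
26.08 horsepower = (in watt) 1.945e+04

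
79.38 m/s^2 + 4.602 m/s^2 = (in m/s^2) 83.98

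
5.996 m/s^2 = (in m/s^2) 5.996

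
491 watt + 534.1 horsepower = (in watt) 3.988e+05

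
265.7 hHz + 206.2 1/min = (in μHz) 2.657e+10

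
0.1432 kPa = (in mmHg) 1.074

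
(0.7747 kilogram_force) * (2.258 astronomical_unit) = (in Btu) 2.432e+09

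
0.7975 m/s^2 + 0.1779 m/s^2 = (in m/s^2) 0.9754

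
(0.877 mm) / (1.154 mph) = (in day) 1.968e-08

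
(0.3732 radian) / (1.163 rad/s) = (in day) 3.714e-06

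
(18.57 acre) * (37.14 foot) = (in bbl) 5.351e+06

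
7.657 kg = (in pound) 16.88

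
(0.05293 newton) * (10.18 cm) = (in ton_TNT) 1.288e-12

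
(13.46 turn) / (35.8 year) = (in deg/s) 4.292e-06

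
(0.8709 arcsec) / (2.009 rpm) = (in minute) 3.345e-07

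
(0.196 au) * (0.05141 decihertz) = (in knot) 2.93e+08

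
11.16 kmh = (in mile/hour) 6.935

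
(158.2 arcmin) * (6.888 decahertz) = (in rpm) 30.27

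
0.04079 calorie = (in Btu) 0.0001618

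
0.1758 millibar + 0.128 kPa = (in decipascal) 1456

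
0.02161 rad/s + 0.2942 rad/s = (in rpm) 3.016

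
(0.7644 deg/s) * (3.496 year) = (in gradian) 9.364e+07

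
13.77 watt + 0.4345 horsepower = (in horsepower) 0.453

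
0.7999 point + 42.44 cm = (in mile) 0.0002639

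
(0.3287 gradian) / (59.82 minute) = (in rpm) 1.374e-05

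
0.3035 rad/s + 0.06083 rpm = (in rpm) 2.959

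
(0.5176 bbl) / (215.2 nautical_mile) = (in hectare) 2.065e-11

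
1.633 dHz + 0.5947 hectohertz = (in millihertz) 5.963e+04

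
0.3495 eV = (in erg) 5.6e-13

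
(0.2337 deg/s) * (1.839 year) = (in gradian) 1.506e+07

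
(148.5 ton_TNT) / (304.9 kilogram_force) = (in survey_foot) 6.817e+08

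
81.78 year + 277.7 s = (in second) 2.579e+09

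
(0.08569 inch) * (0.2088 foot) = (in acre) 3.423e-08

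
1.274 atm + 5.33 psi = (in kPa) 165.8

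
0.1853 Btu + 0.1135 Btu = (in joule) 315.3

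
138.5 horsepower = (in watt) 1.033e+05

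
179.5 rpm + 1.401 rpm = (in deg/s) 1085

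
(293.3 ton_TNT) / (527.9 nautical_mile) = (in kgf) 1.28e+05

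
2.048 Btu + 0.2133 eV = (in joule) 2161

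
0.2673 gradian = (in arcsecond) 866.1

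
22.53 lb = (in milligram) 1.022e+07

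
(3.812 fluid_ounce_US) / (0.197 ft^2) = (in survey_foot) 0.02021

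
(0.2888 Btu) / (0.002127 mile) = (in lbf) 20.01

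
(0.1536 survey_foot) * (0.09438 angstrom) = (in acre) 1.092e-16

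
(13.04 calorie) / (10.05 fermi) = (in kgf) 5.536e+14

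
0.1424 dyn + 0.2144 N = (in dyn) 2.144e+04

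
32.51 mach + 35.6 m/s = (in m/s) 1.111e+04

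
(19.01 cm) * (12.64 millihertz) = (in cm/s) 0.2403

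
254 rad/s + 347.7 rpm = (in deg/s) 1.664e+04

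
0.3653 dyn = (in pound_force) 8.212e-07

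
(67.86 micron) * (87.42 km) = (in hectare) 0.0005932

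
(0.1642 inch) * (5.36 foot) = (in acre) 1.684e-06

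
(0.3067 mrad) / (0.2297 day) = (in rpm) 1.476e-07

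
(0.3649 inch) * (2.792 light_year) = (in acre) 6.05e+10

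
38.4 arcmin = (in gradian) 0.7111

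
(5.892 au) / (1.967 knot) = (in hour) 2.42e+08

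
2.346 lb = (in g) 1064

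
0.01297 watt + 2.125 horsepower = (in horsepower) 2.125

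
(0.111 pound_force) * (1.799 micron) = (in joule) 8.883e-07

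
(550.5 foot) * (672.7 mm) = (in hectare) 0.01129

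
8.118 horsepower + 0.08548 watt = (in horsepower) 8.118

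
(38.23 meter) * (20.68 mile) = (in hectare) 127.2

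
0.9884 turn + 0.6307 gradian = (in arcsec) 1.283e+06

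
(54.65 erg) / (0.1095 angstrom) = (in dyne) 4.991e+10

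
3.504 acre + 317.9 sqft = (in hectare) 1.421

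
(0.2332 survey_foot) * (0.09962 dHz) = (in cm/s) 0.07081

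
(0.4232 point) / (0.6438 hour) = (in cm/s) 6.442e-06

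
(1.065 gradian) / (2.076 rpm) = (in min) 0.001283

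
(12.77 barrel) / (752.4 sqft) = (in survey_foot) 0.09529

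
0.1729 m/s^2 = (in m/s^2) 0.1729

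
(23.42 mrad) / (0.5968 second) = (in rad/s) 0.03924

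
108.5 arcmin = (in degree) 1.808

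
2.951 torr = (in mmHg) 2.951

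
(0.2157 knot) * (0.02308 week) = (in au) 1.035e-08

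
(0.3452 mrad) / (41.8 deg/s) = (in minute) 7.886e-06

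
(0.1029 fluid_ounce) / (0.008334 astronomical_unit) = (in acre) 6.031e-19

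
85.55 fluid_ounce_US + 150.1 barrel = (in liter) 2.387e+04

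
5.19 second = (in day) 6.007e-05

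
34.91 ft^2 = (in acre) 0.0008014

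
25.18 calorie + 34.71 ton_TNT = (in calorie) 3.471e+10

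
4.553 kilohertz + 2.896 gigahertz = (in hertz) 2.896e+09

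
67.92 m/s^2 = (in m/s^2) 67.92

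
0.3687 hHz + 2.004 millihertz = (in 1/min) 2212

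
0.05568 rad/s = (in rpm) 0.5317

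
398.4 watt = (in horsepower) 0.5343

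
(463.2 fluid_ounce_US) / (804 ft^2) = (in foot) 0.0006017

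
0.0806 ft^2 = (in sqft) 0.0806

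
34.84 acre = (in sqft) 1.518e+06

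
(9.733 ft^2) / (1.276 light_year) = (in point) 2.123e-13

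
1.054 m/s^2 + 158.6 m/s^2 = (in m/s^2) 159.7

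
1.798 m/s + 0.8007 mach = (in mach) 0.806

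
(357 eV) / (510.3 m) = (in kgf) 1.143e-20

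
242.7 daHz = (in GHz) 2.427e-06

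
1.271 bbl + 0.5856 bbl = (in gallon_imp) 64.93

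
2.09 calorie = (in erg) 8.745e+07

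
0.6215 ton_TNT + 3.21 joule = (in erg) 2.6e+16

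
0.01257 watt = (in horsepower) 1.686e-05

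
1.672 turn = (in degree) 601.9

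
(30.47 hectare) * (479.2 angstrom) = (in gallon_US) 3.857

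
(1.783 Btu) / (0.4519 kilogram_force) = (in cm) 4.245e+04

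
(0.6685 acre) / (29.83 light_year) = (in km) 9.586e-18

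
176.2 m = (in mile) 0.1095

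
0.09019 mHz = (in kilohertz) 9.019e-08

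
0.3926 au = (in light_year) 6.208e-06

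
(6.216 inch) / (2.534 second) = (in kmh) 0.2243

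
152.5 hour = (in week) 0.9077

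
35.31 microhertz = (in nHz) 3.531e+04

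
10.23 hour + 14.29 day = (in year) 0.04032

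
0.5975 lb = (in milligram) 2.71e+05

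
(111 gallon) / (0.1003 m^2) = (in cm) 418.9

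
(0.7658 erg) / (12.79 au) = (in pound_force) 8.998e-21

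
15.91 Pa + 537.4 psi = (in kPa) 3705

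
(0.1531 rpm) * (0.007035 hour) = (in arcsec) 8.375e+04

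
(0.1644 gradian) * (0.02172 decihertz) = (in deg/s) 0.0003214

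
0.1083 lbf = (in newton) 0.4817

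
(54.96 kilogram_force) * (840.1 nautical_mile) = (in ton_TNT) 0.2004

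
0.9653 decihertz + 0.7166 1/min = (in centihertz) 10.85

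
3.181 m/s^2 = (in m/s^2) 3.181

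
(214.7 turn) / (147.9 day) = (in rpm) 0.001008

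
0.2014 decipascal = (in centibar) 2.014e-05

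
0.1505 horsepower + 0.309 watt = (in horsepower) 0.1509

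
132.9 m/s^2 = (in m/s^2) 132.9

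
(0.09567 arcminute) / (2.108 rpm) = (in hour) 3.502e-08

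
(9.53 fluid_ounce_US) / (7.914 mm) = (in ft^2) 0.3833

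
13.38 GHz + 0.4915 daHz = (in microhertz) 1.338e+16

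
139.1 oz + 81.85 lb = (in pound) 90.54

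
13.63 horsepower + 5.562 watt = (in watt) 1.017e+04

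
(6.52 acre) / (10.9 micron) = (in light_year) 2.559e-07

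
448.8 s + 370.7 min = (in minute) 378.2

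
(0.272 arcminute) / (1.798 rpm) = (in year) 1.333e-11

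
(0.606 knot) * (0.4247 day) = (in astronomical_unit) 7.647e-08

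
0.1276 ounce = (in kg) 0.003617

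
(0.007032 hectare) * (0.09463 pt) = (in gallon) 0.6201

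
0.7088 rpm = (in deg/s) 4.253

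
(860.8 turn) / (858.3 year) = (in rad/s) 1.998e-07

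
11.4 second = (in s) 11.4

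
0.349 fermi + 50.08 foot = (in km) 0.01526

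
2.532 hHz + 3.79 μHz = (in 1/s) 253.2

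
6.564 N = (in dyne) 6.564e+05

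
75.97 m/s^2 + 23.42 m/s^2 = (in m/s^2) 99.39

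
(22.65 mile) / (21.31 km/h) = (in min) 102.6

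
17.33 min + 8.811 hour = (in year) 0.001039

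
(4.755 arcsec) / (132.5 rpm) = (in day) 1.923e-11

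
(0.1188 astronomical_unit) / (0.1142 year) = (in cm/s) 4.935e+05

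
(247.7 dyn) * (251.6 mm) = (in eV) 3.89e+15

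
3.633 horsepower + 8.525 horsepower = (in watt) 9066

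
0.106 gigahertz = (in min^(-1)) 6.36e+09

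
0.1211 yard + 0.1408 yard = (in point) 678.8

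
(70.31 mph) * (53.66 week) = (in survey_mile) 6.338e+05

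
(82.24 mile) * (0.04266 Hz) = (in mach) 16.58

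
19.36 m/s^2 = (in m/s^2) 19.36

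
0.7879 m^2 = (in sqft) 8.481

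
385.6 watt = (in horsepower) 0.5171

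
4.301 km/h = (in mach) 0.003509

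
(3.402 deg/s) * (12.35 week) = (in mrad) 4.435e+08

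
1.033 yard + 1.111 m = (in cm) 205.6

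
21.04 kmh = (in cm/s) 584.4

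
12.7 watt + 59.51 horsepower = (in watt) 4.439e+04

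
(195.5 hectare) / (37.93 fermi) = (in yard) 5.637e+19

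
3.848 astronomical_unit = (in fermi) 5.757e+26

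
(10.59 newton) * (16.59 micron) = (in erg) 1757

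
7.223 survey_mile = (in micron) 1.162e+10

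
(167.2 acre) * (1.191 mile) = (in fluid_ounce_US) 4.385e+13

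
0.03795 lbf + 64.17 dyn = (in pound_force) 0.03809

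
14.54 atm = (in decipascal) 1.473e+07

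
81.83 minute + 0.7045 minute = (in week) 0.008188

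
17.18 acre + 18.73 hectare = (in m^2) 2.568e+05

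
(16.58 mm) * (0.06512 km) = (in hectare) 0.000108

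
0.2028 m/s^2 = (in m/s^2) 0.2028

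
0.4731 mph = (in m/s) 0.2115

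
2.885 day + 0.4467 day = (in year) 0.009128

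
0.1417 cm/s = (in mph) 0.00317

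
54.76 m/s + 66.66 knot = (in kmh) 320.6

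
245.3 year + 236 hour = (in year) 245.3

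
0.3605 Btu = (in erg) 3.803e+09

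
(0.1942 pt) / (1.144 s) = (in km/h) 0.0002156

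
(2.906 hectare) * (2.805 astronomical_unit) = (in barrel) 7.67e+16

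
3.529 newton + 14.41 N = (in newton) 17.94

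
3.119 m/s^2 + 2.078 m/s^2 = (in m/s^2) 5.197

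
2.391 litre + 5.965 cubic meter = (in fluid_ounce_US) 2.018e+05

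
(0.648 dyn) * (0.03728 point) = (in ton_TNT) 2.037e-20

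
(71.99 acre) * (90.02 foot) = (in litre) 7.994e+09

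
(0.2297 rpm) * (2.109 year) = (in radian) 1.6e+06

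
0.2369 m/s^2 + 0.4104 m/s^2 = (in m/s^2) 0.6473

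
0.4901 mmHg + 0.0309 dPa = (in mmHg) 0.4901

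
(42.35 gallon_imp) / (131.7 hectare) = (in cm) 1.462e-05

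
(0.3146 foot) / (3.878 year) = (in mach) 2.303e-12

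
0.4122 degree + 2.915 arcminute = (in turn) 0.00128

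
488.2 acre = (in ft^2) 2.127e+07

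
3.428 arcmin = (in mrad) 0.9972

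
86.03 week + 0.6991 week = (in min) 8.742e+05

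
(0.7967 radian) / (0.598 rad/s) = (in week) 2.203e-06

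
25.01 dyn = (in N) 0.0002501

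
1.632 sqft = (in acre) 3.747e-05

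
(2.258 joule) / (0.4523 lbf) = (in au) 7.502e-12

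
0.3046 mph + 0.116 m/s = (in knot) 0.4902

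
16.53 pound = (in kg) 7.498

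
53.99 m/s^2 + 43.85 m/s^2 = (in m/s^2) 97.84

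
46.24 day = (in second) 3.995e+06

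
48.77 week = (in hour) 8193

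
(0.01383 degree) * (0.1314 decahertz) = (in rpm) 0.003029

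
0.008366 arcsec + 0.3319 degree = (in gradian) 0.3688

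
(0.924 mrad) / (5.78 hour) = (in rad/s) 4.441e-08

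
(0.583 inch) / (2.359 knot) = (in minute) 0.0002034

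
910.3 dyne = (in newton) 0.009103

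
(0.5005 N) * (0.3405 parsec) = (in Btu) 4.984e+12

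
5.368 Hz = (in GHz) 5.368e-09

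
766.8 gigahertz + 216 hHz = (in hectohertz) 7.668e+09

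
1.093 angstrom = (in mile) 6.792e-14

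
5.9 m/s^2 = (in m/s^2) 5.9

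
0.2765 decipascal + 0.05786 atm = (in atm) 0.05786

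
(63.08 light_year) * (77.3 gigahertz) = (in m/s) 4.613e+28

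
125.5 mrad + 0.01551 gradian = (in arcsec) 2.594e+04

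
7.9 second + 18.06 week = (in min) 1.82e+05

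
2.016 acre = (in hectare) 0.8158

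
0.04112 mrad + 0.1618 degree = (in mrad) 2.865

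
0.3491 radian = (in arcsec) 7.201e+04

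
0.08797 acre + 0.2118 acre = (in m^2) 1213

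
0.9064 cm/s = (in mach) 2.662e-05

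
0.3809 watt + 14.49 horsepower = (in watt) 1.081e+04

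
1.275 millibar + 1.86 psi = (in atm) 0.1278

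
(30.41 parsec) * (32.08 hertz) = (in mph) 6.734e+19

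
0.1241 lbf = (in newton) 0.552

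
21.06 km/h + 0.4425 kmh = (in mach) 0.01754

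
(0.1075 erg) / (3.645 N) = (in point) 8.36e-06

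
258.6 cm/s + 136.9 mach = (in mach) 136.9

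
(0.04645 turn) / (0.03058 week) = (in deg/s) 0.0009041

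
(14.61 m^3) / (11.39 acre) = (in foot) 0.00104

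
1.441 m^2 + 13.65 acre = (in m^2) 5.524e+04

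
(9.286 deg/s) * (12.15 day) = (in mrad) 1.701e+08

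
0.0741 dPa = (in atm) 7.313e-08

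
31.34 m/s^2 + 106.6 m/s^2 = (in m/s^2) 137.9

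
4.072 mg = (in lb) 8.977e-06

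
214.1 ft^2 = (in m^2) 19.89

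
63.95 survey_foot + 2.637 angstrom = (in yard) 21.32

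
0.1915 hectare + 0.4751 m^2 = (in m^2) 1915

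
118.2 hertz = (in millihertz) 1.182e+05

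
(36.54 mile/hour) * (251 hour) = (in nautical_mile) 7970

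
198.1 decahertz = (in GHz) 1.981e-06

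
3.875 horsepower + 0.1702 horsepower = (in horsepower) 4.045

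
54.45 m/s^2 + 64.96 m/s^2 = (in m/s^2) 119.4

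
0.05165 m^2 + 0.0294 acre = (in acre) 0.02941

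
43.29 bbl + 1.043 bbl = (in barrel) 44.33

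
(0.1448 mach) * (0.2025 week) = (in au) 4.036e-05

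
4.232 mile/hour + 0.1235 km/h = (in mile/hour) 4.309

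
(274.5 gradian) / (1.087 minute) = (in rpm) 0.6313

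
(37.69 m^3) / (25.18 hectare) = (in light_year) 1.582e-20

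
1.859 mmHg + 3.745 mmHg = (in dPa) 7471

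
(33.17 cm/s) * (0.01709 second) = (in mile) 3.522e-06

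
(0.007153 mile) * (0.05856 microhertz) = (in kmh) 2.427e-06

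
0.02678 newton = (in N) 0.02678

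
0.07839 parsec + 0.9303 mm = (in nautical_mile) 1.306e+12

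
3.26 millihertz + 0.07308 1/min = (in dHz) 0.04478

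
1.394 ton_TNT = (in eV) 3.64e+28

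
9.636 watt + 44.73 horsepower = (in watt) 3.336e+04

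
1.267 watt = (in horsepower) 0.001699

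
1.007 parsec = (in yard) 3.398e+16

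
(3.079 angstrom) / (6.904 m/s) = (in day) 5.162e-16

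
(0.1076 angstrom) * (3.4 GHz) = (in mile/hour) 0.08184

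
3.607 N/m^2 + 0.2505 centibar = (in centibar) 0.2541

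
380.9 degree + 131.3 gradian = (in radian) 8.71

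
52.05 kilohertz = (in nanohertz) 5.205e+13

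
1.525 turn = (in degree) 549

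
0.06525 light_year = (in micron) 6.173e+20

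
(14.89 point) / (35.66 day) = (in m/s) 1.705e-09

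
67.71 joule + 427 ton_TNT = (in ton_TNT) 427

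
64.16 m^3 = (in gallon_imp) 1.411e+04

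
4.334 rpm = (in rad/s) 0.4539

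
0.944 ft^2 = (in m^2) 0.0877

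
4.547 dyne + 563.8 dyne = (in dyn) 568.3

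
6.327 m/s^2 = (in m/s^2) 6.327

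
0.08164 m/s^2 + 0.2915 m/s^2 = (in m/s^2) 0.3731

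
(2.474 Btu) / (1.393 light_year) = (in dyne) 1.981e-08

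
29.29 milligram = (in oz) 0.001033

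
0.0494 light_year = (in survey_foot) 1.533e+15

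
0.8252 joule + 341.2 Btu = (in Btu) 341.2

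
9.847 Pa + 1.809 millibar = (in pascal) 190.7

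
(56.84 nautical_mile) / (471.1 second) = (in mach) 0.6562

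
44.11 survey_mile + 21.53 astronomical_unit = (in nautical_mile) 1.739e+09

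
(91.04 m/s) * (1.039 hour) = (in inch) 1.341e+07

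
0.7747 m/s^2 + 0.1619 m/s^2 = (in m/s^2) 0.9366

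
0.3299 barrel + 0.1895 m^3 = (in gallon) 63.92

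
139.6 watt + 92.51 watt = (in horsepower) 0.3113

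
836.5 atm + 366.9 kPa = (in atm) 840.1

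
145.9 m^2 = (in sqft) 1570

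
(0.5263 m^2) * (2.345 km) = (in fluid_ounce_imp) 4.344e+07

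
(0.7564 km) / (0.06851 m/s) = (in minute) 184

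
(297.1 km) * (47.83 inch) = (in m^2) 3.609e+05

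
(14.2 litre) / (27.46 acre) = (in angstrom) 1278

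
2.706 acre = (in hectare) 1.095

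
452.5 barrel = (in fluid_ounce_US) 2.433e+06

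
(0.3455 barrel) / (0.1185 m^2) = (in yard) 0.5069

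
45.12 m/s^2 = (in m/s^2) 45.12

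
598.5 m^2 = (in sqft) 6442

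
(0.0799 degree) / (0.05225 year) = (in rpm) 8.082e-09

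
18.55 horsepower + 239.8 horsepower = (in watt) 1.927e+05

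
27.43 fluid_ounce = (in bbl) 0.005102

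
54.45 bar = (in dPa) 5.445e+07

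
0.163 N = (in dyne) 1.63e+04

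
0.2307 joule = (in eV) 1.44e+18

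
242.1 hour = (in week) 1.441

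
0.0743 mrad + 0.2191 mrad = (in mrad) 0.2934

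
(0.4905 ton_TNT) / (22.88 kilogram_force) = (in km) 9146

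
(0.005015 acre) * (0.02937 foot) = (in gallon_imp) 39.96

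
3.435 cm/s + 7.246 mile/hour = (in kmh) 11.78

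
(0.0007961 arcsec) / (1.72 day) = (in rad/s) 2.597e-14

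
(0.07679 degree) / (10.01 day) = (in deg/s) 8.879e-08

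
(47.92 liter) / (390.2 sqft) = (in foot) 0.004337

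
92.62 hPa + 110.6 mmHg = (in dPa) 2.401e+05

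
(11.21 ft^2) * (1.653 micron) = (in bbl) 1.083e-05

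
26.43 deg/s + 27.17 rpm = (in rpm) 31.58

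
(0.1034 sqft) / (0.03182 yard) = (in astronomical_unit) 2.207e-12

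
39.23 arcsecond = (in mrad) 0.1902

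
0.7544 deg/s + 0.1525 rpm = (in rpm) 0.2782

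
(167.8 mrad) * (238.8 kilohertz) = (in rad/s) 4.007e+04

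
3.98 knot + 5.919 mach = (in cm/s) 2.017e+05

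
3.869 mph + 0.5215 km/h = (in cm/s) 187.4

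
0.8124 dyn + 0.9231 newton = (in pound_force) 0.2075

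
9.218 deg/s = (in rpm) 1.536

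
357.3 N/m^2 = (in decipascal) 3573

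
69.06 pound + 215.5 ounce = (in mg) 3.743e+07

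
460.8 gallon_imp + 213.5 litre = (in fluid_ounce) 7.805e+04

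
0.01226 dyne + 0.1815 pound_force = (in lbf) 0.1815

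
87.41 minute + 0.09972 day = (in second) 1.386e+04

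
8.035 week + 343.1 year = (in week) 1.79e+04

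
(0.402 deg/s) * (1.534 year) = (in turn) 5.402e+04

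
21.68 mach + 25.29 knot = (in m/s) 7395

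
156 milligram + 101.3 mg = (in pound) 0.0005672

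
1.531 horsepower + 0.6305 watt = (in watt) 1142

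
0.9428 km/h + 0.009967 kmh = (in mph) 0.592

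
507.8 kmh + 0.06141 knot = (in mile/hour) 315.6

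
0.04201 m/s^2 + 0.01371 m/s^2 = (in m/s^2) 0.05572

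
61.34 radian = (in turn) 9.763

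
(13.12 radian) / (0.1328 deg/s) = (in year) 0.0001795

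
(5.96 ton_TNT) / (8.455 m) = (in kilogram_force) 3.007e+08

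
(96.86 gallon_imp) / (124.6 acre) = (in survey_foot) 2.865e-06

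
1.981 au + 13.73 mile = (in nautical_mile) 1.6e+08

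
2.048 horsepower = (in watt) 1527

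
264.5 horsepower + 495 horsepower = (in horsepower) 759.5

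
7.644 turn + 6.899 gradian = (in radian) 48.14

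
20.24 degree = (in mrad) 353.3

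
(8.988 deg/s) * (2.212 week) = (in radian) 2.099e+05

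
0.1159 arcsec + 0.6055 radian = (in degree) 34.69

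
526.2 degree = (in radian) 9.184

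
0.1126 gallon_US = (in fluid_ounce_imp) 15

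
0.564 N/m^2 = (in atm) 5.566e-06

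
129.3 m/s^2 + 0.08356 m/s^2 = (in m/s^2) 129.4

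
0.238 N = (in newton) 0.238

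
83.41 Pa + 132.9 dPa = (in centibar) 0.0967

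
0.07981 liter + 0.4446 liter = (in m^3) 0.0005244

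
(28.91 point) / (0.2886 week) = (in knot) 1.136e-07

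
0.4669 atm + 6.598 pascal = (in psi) 6.862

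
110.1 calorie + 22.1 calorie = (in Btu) 0.5243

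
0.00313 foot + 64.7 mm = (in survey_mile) 4.08e-05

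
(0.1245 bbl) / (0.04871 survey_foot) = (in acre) 0.0003294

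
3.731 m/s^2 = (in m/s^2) 3.731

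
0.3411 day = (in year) 0.0009345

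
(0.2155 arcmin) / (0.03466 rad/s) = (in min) 3.014e-05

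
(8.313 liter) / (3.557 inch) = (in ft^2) 0.9904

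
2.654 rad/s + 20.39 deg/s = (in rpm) 28.74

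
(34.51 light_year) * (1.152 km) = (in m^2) 3.761e+20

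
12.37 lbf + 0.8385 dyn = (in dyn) 5.502e+06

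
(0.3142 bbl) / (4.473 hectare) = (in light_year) 1.18e-22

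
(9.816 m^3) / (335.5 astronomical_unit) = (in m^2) 1.956e-13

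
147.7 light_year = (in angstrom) 1.397e+28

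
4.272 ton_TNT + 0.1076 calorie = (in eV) 1.116e+29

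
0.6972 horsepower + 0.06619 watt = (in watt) 520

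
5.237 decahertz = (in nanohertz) 5.237e+10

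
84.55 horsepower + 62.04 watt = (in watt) 6.311e+04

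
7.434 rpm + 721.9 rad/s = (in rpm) 6901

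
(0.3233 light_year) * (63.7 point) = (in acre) 1.698e+10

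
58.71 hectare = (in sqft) 6.319e+06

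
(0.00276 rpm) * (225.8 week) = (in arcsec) 8.141e+09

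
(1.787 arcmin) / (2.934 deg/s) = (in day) 1.175e-07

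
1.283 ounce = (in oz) 1.283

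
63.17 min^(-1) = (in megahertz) 1.053e-06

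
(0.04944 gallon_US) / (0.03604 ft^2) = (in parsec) 1.811e-18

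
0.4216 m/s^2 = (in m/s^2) 0.4216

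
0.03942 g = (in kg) 3.942e-05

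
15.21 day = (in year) 0.04167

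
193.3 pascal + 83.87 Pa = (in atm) 0.002735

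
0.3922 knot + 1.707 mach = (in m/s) 581.4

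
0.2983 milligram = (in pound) 6.576e-07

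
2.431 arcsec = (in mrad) 0.01179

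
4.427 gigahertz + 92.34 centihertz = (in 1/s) 4.427e+09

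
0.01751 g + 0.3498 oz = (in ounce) 0.3504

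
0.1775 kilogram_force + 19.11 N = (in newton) 20.85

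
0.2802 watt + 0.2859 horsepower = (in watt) 213.5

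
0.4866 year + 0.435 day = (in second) 1.538e+07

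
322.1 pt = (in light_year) 1.201e-17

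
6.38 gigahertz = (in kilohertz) 6.38e+06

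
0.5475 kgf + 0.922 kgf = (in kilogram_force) 1.47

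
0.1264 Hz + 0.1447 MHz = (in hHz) 1447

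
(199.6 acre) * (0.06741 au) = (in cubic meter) 8.146e+15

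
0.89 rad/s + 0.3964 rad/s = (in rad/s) 1.286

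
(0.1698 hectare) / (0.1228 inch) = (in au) 3.639e-06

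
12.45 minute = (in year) 2.369e-05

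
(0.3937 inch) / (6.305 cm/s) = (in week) 2.622e-07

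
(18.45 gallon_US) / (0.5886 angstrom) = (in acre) 2.932e+05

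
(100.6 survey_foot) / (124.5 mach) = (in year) 2.294e-11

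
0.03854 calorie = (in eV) 1.006e+18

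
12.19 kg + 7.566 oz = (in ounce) 437.6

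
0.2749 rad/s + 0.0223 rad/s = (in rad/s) 0.2972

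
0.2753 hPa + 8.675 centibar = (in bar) 0.08703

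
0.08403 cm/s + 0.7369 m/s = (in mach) 0.002167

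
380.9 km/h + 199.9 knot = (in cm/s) 2.086e+04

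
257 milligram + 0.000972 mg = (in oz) 0.009065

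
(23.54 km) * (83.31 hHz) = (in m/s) 1.961e+08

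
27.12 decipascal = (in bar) 2.712e-05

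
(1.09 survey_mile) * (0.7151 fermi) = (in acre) 3.1e-16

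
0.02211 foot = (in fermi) 6.739e+12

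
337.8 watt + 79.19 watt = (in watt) 417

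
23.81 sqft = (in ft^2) 23.81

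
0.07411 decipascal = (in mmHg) 5.559e-05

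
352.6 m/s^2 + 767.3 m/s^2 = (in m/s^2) 1120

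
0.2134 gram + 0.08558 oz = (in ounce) 0.09311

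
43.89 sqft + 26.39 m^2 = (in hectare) 0.003047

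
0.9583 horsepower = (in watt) 714.6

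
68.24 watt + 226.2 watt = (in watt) 294.4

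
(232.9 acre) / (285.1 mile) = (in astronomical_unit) 1.373e-11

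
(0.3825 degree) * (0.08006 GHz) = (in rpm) 5.104e+06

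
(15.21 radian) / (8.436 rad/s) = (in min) 0.03005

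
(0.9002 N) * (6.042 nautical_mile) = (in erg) 1.007e+11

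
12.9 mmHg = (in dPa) 1.72e+04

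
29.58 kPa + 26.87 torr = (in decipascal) 3.316e+05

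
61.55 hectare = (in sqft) 6.625e+06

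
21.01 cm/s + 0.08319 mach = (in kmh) 102.7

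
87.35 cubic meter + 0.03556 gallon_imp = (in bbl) 549.4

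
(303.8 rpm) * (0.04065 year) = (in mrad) 4.078e+10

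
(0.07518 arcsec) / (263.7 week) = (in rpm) 2.182e-14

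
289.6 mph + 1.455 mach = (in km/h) 2250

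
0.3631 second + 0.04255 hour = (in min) 2.559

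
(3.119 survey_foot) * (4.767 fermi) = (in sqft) 4.878e-14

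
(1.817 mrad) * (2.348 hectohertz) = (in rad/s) 0.4266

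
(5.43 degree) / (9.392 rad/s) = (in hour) 2.803e-06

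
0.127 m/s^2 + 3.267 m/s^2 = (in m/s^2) 3.394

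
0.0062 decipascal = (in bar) 6.2e-09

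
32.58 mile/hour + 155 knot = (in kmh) 339.5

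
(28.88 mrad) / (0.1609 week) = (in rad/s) 2.968e-07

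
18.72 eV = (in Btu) 2.843e-21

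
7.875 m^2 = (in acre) 0.001946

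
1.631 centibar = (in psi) 0.2366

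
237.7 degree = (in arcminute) 1.426e+04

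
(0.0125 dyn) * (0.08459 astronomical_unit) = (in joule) 1582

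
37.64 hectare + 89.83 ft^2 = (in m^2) 3.764e+05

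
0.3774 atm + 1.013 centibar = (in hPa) 392.5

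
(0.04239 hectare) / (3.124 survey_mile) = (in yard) 0.09221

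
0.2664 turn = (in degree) 95.9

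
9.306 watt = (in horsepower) 0.01248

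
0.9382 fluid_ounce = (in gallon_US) 0.00733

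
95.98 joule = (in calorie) 22.94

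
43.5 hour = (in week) 0.2589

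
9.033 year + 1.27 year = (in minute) 5.415e+06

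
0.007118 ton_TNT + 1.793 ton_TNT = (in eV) 4.701e+28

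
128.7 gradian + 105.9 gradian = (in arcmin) 1.267e+04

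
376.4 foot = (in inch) 4517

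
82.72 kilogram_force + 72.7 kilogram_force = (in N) 1524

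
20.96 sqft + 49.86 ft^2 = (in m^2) 6.579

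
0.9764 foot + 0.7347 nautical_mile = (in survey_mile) 0.8457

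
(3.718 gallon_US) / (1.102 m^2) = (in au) 8.537e-14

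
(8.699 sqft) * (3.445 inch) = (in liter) 70.72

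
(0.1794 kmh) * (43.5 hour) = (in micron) 7.804e+09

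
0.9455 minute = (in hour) 0.01576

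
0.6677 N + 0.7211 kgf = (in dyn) 7.739e+05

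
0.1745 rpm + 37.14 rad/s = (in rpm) 354.8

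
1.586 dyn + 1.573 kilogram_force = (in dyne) 1.543e+06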